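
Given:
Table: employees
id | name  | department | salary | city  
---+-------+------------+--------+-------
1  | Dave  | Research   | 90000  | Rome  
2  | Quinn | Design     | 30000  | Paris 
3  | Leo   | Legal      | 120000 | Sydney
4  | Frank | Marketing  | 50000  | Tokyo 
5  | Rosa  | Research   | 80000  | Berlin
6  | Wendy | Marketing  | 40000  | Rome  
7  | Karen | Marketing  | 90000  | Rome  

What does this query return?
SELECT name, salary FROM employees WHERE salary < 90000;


Filtering: salary < 90000
Matching: 4 rows

4 rows:
Quinn, 30000
Frank, 50000
Rosa, 80000
Wendy, 40000


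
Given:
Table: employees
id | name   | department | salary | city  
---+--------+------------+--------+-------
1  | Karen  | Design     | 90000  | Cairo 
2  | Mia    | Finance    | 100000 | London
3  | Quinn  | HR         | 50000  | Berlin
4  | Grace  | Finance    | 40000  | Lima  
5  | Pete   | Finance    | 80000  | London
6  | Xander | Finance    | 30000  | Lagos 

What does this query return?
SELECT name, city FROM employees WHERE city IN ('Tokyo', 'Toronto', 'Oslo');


Filtering: city IN ('Tokyo', 'Toronto', 'Oslo')
Matching: 0 rows

Empty result set (0 rows)


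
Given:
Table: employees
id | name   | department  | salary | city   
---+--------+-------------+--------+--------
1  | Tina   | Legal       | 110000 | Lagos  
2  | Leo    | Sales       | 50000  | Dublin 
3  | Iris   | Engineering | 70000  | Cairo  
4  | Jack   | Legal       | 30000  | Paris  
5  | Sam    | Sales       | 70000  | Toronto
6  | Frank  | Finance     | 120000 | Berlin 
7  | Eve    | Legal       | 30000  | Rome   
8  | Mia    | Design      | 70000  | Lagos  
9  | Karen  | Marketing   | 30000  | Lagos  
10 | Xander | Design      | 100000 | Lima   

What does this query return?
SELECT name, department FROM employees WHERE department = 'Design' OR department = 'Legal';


Filtering: department = 'Design' OR 'Legal'
Matching: 5 rows

5 rows:
Tina, Legal
Jack, Legal
Eve, Legal
Mia, Design
Xander, Design


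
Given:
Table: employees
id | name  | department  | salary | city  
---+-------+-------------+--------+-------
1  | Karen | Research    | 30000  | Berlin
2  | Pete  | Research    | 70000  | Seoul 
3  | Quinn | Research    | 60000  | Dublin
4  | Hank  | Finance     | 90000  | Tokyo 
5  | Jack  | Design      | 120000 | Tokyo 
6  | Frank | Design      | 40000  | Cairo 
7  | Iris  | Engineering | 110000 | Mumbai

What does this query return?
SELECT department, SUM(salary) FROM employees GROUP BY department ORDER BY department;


Summing salary within each department:
  Design: 120000 + 40000 = 160000
  Engineering: 110000 = 110000
  Finance: 90000 = 90000
  Research: 30000 + 70000 + 60000 = 160000


4 groups:
Design, 160000
Engineering, 110000
Finance, 90000
Research, 160000


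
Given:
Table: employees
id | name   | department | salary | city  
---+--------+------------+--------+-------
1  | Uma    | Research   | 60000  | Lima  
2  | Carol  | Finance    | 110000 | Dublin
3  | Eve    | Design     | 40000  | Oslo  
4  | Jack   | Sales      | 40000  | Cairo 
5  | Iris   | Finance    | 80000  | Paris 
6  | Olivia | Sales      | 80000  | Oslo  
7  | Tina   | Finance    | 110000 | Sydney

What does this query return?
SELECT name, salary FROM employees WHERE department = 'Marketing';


Filtering: department = 'Marketing'
Matching rows: 0

Empty result set (0 rows)


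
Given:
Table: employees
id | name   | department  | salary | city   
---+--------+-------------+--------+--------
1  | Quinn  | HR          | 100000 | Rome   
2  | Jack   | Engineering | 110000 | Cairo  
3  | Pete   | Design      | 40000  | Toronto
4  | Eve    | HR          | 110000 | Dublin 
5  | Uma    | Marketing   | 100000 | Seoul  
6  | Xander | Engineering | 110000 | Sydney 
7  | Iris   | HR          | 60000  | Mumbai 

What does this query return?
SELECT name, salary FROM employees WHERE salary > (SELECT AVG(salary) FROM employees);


Subquery: AVG(salary) = 90000.0
Filtering: salary > 90000.0
  Quinn (100000) -> MATCH
  Jack (110000) -> MATCH
  Eve (110000) -> MATCH
  Uma (100000) -> MATCH
  Xander (110000) -> MATCH


5 rows:
Quinn, 100000
Jack, 110000
Eve, 110000
Uma, 100000
Xander, 110000


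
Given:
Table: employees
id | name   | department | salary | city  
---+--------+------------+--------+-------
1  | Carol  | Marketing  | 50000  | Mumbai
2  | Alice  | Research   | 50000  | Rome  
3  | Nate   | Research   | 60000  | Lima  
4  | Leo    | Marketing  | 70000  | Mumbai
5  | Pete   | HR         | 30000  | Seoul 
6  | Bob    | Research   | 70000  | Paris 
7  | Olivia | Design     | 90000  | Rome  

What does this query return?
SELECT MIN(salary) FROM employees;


Salaries: 50000, 50000, 60000, 70000, 30000, 70000, 90000
MIN = 30000

30000


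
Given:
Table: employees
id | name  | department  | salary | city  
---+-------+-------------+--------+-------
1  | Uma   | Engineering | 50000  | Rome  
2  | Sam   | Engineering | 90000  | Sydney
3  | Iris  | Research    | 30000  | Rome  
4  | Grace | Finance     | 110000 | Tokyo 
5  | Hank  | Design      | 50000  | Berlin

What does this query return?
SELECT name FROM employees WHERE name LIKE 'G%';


LIKE 'G%' matches names starting with 'G'
Matching: 1

1 rows:
Grace


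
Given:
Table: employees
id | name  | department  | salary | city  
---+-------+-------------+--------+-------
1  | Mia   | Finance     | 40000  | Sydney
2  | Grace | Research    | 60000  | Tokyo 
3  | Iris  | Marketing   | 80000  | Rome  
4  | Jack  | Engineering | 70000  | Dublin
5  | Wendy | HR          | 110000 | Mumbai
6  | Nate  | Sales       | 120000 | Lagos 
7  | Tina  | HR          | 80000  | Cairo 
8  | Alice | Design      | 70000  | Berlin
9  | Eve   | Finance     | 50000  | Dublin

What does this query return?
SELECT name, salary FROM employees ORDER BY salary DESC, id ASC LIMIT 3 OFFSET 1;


Sort by salary DESC (id ASC tiebreak), then skip 1 and take 3
Rows 2 through 4

3 rows:
Wendy, 110000
Iris, 80000
Tina, 80000


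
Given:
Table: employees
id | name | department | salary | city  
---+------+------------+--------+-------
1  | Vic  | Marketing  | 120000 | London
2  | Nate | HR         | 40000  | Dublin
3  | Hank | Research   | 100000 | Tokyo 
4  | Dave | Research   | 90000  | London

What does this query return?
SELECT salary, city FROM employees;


Projecting columns: salary, city

4 rows:
120000, London
40000, Dublin
100000, Tokyo
90000, London


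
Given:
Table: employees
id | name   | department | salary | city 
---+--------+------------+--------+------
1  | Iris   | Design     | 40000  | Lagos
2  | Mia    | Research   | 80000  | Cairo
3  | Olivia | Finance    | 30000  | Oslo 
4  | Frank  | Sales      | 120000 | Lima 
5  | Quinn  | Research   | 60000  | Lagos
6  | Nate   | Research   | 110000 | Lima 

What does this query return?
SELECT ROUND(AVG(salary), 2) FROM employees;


SUM(salary) = 440000
COUNT = 6
ROUND(AVG, 2) = ROUND(440000 / 6, 2) = 73333.33

73333.33


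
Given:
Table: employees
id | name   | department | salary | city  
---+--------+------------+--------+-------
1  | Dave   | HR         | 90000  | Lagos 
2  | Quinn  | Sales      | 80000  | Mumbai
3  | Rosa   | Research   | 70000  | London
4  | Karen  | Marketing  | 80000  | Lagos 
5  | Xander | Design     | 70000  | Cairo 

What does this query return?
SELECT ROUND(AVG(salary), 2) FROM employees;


SUM(salary) = 390000
COUNT = 5
ROUND(AVG, 2) = ROUND(390000 / 5, 2) = 78000.0

78000.0


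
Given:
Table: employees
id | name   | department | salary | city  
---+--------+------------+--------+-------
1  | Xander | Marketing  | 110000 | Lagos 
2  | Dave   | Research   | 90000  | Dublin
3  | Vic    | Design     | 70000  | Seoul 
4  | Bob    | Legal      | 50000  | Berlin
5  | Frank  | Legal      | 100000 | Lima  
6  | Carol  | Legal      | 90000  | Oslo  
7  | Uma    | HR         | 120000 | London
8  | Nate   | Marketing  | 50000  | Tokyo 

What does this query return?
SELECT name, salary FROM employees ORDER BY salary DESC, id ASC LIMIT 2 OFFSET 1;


Sort by salary DESC (id ASC tiebreak), then skip 1 and take 2
Rows 2 through 3

2 rows:
Xander, 110000
Frank, 100000


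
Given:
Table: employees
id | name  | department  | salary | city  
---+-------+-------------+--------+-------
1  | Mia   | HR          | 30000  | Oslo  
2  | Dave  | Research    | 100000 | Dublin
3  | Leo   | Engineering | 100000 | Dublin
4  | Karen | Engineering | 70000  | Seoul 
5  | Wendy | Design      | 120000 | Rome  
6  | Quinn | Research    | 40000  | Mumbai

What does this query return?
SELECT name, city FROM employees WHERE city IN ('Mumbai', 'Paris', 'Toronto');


Filtering: city IN ('Mumbai', 'Paris', 'Toronto')
Matching: 1 rows

1 rows:
Quinn, Mumbai


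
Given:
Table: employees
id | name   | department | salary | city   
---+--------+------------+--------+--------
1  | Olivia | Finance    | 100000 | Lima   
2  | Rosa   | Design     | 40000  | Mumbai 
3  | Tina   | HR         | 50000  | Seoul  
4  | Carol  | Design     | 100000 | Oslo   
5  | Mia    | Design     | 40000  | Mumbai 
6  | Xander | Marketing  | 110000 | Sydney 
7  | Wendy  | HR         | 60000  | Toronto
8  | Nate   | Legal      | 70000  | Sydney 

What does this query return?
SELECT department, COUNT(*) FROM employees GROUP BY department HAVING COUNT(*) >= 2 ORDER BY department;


Groups with count >= 2:
  Design: 3 -> PASS
  HR: 2 -> PASS
  Finance: 1 -> filtered out
  Legal: 1 -> filtered out
  Marketing: 1 -> filtered out


2 groups:
Design, 3
HR, 2


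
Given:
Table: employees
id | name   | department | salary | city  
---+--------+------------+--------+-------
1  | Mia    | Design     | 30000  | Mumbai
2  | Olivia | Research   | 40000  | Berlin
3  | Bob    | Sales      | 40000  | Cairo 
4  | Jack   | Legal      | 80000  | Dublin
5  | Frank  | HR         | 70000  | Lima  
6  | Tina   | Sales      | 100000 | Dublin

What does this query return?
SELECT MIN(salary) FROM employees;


Salaries: 30000, 40000, 40000, 80000, 70000, 100000
MIN = 30000

30000


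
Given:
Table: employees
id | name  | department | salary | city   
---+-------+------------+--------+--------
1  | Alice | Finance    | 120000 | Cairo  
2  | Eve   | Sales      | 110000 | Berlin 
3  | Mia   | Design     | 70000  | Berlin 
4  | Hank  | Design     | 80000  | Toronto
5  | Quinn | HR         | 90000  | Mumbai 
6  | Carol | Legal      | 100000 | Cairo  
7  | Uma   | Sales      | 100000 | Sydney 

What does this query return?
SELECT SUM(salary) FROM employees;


SUM(salary) = 120000 + 110000 + 70000 + 80000 + 90000 + 100000 + 100000 = 670000

670000


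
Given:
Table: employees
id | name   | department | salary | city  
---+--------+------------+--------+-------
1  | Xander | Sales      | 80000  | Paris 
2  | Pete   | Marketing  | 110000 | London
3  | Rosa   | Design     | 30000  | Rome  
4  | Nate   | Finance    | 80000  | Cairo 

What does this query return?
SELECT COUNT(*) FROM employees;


COUNT(*) counts all rows

4


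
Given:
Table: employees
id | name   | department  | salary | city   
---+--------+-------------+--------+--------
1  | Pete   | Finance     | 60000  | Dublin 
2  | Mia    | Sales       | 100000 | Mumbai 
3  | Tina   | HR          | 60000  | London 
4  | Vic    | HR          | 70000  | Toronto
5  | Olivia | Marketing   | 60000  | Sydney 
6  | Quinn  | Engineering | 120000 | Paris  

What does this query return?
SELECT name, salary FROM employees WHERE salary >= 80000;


Filtering: salary >= 80000
Matching: 2 rows

2 rows:
Mia, 100000
Quinn, 120000


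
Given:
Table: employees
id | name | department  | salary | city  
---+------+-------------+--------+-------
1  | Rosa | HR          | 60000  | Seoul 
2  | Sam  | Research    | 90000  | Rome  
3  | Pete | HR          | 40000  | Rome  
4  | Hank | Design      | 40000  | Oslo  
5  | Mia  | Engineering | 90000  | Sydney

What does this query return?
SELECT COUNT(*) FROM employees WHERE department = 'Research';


Counting rows where department = 'Research'
  Sam -> MATCH


1


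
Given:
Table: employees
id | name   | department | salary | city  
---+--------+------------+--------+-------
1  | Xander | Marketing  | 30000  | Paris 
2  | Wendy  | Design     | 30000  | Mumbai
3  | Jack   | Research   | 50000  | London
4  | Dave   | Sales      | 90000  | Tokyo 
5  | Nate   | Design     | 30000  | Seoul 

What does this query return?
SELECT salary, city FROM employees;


Projecting columns: salary, city

5 rows:
30000, Paris
30000, Mumbai
50000, London
90000, Tokyo
30000, Seoul


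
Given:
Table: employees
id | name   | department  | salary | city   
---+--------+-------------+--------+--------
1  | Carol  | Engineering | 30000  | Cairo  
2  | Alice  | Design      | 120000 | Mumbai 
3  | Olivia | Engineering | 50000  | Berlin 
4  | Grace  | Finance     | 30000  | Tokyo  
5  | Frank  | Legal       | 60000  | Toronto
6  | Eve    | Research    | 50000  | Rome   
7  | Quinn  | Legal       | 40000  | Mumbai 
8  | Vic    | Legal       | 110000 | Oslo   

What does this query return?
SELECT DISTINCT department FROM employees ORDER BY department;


All 'department' values (row order): Engineering, Design, Engineering, Finance, Legal, Research, Legal, Legal
Removing duplicates leaves 5 unique value(s).

5 values:
Design
Engineering
Finance
Legal
Research


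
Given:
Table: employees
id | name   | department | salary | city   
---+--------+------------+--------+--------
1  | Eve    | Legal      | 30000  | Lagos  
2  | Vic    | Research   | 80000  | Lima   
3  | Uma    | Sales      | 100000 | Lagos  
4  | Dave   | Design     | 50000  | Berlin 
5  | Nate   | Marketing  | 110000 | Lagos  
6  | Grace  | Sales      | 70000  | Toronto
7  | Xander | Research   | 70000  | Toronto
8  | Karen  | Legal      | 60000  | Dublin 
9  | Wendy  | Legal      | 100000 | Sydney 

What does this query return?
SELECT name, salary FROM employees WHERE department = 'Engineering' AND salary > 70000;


Filtering: department = 'Engineering' AND salary > 70000
Matching: 0 rows

Empty result set (0 rows)


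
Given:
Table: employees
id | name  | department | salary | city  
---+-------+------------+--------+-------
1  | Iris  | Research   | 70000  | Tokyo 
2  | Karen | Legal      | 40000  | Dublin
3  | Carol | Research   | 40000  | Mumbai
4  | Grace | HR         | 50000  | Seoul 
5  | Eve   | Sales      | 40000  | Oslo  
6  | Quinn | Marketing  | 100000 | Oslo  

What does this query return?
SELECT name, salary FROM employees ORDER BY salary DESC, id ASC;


Sorting by salary DESC, then id ASC for ties

6 rows:
Quinn, 100000
Iris, 70000
Grace, 50000
Karen, 40000
Carol, 40000
Eve, 40000


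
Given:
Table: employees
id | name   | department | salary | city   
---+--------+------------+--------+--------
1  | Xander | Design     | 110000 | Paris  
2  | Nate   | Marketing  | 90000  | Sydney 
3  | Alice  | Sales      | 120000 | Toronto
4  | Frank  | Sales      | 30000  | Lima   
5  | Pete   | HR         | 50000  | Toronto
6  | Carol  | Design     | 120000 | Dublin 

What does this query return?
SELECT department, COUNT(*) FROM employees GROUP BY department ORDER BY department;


Assigning each row to its department group:
  Xander -> Design
  Nate -> Marketing
  Alice -> Sales
  Frank -> Sales
  Pete -> HR
  Carol -> Design


4 groups:
Design, 2
HR, 1
Marketing, 1
Sales, 2


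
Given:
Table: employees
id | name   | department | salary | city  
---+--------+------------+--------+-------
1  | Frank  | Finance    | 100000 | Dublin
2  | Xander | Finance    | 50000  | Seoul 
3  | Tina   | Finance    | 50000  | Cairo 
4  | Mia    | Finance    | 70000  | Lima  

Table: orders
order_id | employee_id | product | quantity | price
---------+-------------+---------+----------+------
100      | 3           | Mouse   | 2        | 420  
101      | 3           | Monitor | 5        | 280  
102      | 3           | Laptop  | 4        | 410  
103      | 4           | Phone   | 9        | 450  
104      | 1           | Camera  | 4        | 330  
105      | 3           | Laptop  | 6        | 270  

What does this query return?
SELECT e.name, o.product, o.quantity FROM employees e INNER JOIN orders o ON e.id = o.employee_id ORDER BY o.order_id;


Joining employees.id = orders.employee_id:
  employee Tina (id=3) -> order Mouse
  employee Tina (id=3) -> order Monitor
  employee Tina (id=3) -> order Laptop
  employee Mia (id=4) -> order Phone
  employee Frank (id=1) -> order Camera
  employee Tina (id=3) -> order Laptop


6 rows:
Tina, Mouse, 2
Tina, Monitor, 5
Tina, Laptop, 4
Mia, Phone, 9
Frank, Camera, 4
Tina, Laptop, 6


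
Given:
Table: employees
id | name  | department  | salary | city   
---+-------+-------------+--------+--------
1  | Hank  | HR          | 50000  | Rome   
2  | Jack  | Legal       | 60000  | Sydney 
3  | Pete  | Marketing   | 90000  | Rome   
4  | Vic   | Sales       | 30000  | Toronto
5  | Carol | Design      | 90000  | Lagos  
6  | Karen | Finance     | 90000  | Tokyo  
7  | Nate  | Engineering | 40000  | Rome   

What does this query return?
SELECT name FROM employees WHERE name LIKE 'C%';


LIKE 'C%' matches names starting with 'C'
Matching: 1

1 rows:
Carol


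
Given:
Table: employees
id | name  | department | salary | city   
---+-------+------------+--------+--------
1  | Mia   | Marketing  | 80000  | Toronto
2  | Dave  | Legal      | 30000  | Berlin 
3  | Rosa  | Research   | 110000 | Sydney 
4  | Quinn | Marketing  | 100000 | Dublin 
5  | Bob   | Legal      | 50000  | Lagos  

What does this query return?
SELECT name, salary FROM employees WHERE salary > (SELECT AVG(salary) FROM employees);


Subquery: AVG(salary) = 74000.0
Filtering: salary > 74000.0
  Mia (80000) -> MATCH
  Rosa (110000) -> MATCH
  Quinn (100000) -> MATCH


3 rows:
Mia, 80000
Rosa, 110000
Quinn, 100000


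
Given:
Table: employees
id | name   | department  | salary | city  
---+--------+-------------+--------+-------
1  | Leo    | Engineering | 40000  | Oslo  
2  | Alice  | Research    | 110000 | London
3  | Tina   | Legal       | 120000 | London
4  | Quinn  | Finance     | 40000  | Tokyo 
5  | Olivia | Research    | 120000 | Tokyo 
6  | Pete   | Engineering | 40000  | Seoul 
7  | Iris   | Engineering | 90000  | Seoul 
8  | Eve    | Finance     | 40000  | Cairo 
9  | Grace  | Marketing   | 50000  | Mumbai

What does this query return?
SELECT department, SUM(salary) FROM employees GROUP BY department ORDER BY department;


Summing salary within each department:
  Engineering: 40000 + 40000 + 90000 = 170000
  Finance: 40000 + 40000 = 80000
  Legal: 120000 = 120000
  Marketing: 50000 = 50000
  Research: 110000 + 120000 = 230000


5 groups:
Engineering, 170000
Finance, 80000
Legal, 120000
Marketing, 50000
Research, 230000


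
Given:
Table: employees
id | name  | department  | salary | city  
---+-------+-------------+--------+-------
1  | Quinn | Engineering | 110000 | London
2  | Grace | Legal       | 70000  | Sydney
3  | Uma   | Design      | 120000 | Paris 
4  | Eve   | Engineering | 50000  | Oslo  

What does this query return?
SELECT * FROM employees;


SELECT * returns all 4 rows with all columns

4 rows:
1, Quinn, Engineering, 110000, London
2, Grace, Legal, 70000, Sydney
3, Uma, Design, 120000, Paris
4, Eve, Engineering, 50000, Oslo


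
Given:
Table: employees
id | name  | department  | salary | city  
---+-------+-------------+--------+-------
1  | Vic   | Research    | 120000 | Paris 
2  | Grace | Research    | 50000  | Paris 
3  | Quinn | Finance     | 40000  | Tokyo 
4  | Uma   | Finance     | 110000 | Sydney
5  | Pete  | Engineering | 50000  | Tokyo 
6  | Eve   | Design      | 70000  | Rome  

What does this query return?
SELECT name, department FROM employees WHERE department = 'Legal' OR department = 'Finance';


Filtering: department = 'Legal' OR 'Finance'
Matching: 2 rows

2 rows:
Quinn, Finance
Uma, Finance


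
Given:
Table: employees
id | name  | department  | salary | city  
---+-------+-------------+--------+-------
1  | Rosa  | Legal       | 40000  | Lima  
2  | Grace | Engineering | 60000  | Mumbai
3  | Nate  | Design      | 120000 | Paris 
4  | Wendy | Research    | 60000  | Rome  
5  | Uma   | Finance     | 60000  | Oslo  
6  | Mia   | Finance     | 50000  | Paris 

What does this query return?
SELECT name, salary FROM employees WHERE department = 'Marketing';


Filtering: department = 'Marketing'
Matching rows: 0

Empty result set (0 rows)


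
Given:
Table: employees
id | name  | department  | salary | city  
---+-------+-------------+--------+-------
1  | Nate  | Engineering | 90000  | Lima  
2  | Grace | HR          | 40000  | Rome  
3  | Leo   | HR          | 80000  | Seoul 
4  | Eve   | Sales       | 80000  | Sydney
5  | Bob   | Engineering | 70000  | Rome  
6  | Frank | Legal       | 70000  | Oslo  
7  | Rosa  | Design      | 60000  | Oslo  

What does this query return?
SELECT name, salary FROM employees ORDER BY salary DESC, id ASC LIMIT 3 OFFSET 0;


Sort by salary DESC (id ASC tiebreak), then skip 0 and take 3
Rows 1 through 3

3 rows:
Nate, 90000
Leo, 80000
Eve, 80000


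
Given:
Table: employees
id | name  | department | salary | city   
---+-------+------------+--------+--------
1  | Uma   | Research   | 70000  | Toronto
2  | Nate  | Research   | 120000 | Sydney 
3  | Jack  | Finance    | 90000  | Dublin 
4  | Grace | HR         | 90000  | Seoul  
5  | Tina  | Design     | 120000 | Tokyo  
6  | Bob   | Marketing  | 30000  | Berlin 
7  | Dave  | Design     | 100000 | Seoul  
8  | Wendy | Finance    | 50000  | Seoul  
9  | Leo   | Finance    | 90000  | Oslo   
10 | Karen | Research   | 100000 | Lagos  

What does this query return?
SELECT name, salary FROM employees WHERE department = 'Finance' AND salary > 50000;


Filtering: department = 'Finance' AND salary > 50000
Matching: 2 rows

2 rows:
Jack, 90000
Leo, 90000


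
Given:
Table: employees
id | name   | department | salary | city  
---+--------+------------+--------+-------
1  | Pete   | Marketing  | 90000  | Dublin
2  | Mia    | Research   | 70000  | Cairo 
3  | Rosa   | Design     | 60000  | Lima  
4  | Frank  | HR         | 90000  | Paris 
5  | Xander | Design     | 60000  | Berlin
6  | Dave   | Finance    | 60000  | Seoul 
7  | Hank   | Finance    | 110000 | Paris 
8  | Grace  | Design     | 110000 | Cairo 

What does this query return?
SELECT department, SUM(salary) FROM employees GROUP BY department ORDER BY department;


Summing salary within each department:
  Design: 60000 + 60000 + 110000 = 230000
  Finance: 60000 + 110000 = 170000
  HR: 90000 = 90000
  Marketing: 90000 = 90000
  Research: 70000 = 70000


5 groups:
Design, 230000
Finance, 170000
HR, 90000
Marketing, 90000
Research, 70000


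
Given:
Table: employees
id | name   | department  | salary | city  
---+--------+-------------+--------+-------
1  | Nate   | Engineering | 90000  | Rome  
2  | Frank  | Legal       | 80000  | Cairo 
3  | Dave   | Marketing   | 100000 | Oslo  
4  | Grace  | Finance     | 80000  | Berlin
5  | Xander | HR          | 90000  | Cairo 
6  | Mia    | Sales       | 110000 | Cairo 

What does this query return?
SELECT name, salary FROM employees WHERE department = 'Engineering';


Filtering: department = 'Engineering'
Matching rows: 1

1 rows:
Nate, 90000


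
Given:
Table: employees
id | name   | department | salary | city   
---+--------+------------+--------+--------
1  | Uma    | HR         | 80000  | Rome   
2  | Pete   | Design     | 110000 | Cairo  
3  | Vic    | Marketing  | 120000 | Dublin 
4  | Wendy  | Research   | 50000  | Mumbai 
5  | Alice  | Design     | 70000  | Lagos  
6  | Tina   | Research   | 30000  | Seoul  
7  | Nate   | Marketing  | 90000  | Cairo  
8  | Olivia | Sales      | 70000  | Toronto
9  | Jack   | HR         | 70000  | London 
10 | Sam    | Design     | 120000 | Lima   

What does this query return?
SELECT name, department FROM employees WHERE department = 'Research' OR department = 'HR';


Filtering: department = 'Research' OR 'HR'
Matching: 4 rows

4 rows:
Uma, HR
Wendy, Research
Tina, Research
Jack, HR


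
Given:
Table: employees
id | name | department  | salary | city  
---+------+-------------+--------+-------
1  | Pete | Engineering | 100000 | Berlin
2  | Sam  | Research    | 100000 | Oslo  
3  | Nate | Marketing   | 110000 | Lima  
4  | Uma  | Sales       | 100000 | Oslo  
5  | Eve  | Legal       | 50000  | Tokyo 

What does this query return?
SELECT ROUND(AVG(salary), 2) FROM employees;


SUM(salary) = 460000
COUNT = 5
ROUND(AVG, 2) = ROUND(460000 / 5, 2) = 92000.0

92000.0


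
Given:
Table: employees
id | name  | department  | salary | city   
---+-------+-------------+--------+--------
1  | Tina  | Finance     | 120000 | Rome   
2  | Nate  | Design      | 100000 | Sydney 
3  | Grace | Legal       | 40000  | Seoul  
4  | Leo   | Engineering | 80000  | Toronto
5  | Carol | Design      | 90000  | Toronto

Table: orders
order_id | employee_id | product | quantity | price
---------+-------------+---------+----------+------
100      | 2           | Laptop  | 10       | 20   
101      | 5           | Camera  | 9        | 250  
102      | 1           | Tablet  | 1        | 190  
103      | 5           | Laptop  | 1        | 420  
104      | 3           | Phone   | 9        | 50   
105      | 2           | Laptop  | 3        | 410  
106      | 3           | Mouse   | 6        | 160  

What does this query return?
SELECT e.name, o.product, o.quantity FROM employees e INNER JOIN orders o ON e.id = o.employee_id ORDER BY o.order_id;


Joining employees.id = orders.employee_id:
  employee Nate (id=2) -> order Laptop
  employee Carol (id=5) -> order Camera
  employee Tina (id=1) -> order Tablet
  employee Carol (id=5) -> order Laptop
  employee Grace (id=3) -> order Phone
  employee Nate (id=2) -> order Laptop
  employee Grace (id=3) -> order Mouse


7 rows:
Nate, Laptop, 10
Carol, Camera, 9
Tina, Tablet, 1
Carol, Laptop, 1
Grace, Phone, 9
Nate, Laptop, 3
Grace, Mouse, 6


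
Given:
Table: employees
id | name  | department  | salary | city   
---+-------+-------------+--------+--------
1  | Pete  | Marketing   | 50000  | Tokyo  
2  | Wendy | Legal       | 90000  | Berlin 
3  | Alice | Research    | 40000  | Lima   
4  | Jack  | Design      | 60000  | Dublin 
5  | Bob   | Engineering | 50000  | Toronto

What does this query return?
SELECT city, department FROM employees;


Projecting columns: city, department

5 rows:
Tokyo, Marketing
Berlin, Legal
Lima, Research
Dublin, Design
Toronto, Engineering


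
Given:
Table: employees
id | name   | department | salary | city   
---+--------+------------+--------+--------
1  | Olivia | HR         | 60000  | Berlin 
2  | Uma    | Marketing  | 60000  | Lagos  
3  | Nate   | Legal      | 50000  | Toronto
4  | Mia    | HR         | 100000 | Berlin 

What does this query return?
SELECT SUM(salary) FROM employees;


SUM(salary) = 60000 + 60000 + 50000 + 100000 = 270000

270000


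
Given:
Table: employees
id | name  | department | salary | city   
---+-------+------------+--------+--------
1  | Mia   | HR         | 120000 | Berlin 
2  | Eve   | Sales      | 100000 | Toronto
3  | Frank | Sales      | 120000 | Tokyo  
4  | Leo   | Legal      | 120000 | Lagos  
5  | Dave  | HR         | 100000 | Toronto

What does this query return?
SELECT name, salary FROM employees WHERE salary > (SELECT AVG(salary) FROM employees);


Subquery: AVG(salary) = 112000.0
Filtering: salary > 112000.0
  Mia (120000) -> MATCH
  Frank (120000) -> MATCH
  Leo (120000) -> MATCH


3 rows:
Mia, 120000
Frank, 120000
Leo, 120000


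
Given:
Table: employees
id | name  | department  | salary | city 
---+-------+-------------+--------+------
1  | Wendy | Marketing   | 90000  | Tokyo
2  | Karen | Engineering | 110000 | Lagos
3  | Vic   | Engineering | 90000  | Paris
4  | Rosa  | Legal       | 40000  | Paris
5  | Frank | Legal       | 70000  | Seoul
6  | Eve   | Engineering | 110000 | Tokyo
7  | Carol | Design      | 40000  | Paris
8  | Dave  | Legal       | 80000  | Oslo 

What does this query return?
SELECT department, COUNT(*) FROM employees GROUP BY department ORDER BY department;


Assigning each row to its department group:
  Wendy -> Marketing
  Karen -> Engineering
  Vic -> Engineering
  Rosa -> Legal
  Frank -> Legal
  Eve -> Engineering
  Carol -> Design
  Dave -> Legal


4 groups:
Design, 1
Engineering, 3
Legal, 3
Marketing, 1


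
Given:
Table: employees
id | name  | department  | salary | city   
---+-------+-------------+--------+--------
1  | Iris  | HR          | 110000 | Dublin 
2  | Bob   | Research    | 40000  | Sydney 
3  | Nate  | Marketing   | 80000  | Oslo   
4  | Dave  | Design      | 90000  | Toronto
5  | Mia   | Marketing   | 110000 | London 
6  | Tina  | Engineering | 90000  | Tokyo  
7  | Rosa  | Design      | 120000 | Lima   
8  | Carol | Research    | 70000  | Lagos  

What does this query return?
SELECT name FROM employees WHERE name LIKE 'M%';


LIKE 'M%' matches names starting with 'M'
Matching: 1

1 rows:
Mia


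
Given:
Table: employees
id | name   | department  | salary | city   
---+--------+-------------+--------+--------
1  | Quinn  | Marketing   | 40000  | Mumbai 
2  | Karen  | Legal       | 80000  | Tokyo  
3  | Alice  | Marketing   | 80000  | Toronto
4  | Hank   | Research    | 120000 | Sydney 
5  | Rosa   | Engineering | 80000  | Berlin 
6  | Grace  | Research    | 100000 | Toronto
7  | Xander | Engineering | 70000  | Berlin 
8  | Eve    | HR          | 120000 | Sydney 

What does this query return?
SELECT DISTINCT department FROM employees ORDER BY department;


All 'department' values (row order): Marketing, Legal, Marketing, Research, Engineering, Research, Engineering, HR
Removing duplicates leaves 5 unique value(s).

5 values:
Engineering
HR
Legal
Marketing
Research


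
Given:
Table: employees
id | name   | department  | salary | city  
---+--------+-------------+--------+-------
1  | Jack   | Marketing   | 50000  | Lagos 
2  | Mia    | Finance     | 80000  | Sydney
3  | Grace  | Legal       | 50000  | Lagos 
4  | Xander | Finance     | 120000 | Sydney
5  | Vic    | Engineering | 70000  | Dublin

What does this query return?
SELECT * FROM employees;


SELECT * returns all 5 rows with all columns

5 rows:
1, Jack, Marketing, 50000, Lagos
2, Mia, Finance, 80000, Sydney
3, Grace, Legal, 50000, Lagos
4, Xander, Finance, 120000, Sydney
5, Vic, Engineering, 70000, Dublin


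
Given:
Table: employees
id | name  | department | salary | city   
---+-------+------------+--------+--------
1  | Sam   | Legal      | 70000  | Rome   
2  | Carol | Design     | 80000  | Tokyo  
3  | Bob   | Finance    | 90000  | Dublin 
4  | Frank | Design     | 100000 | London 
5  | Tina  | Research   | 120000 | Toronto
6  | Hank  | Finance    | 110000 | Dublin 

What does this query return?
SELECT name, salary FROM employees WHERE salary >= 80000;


Filtering: salary >= 80000
Matching: 5 rows

5 rows:
Carol, 80000
Bob, 90000
Frank, 100000
Tina, 120000
Hank, 110000


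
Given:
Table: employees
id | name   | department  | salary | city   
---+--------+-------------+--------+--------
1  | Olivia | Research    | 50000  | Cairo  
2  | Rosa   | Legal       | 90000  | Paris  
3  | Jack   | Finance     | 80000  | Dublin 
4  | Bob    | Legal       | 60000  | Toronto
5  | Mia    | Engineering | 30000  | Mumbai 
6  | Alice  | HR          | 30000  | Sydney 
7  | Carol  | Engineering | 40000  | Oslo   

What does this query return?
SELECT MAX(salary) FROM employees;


Salaries: 50000, 90000, 80000, 60000, 30000, 30000, 40000
MAX = 90000

90000


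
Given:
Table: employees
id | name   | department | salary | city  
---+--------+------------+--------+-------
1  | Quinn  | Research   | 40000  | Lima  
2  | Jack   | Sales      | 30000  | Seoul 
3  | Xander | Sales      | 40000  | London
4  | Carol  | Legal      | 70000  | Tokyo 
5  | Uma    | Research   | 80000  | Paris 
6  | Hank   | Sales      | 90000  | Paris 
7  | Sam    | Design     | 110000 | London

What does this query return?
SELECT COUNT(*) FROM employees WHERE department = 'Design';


Counting rows where department = 'Design'
  Sam -> MATCH


1


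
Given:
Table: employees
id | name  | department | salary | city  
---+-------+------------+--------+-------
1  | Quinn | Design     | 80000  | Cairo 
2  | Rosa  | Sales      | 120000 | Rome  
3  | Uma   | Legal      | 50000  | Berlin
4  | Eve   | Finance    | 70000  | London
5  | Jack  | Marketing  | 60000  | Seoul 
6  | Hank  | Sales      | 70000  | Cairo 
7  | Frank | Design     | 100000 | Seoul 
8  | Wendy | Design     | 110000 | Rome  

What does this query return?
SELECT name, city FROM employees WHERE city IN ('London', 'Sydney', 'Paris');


Filtering: city IN ('London', 'Sydney', 'Paris')
Matching: 1 rows

1 rows:
Eve, London


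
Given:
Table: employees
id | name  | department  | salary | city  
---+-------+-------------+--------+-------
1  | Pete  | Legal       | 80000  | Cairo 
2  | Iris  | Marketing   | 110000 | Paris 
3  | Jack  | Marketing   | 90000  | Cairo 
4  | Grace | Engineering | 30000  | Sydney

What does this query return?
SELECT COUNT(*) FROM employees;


COUNT(*) counts all rows

4


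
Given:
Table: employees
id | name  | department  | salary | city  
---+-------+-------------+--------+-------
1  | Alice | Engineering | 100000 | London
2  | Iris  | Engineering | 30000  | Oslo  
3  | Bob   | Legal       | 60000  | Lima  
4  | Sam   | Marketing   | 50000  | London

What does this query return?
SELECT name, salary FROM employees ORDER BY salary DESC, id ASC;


Sorting by salary DESC, then id ASC for ties

4 rows:
Alice, 100000
Bob, 60000
Sam, 50000
Iris, 30000


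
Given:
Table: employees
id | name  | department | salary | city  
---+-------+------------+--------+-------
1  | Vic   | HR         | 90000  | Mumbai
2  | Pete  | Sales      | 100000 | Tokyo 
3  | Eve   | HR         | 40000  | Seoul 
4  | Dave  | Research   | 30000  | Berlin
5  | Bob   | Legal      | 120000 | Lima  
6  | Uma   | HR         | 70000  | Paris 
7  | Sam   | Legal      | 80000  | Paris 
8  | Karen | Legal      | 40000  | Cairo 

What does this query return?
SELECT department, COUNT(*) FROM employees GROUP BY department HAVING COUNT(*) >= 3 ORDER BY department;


Groups with count >= 3:
  HR: 3 -> PASS
  Legal: 3 -> PASS
  Research: 1 -> filtered out
  Sales: 1 -> filtered out


2 groups:
HR, 3
Legal, 3


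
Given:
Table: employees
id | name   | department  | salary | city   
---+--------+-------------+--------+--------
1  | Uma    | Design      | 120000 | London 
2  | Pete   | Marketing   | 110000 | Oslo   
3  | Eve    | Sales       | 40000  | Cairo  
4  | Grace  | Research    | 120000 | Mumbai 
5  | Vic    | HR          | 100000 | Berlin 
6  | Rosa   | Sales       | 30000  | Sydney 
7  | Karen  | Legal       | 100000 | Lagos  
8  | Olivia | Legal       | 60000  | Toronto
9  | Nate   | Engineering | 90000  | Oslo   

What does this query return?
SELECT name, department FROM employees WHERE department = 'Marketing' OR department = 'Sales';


Filtering: department = 'Marketing' OR 'Sales'
Matching: 3 rows

3 rows:
Pete, Marketing
Eve, Sales
Rosa, Sales


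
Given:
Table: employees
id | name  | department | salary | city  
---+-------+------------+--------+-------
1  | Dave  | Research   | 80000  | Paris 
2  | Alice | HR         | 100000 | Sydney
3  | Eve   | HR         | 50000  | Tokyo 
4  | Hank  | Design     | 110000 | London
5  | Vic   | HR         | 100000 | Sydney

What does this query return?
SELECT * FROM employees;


SELECT * returns all 5 rows with all columns

5 rows:
1, Dave, Research, 80000, Paris
2, Alice, HR, 100000, Sydney
3, Eve, HR, 50000, Tokyo
4, Hank, Design, 110000, London
5, Vic, HR, 100000, Sydney


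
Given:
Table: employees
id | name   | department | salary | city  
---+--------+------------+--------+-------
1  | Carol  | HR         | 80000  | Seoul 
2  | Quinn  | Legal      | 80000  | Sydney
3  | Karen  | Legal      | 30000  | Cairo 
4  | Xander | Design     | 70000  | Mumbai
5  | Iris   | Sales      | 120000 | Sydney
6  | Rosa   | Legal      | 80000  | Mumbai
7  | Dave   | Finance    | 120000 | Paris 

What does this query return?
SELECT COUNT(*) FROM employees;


COUNT(*) counts all rows

7


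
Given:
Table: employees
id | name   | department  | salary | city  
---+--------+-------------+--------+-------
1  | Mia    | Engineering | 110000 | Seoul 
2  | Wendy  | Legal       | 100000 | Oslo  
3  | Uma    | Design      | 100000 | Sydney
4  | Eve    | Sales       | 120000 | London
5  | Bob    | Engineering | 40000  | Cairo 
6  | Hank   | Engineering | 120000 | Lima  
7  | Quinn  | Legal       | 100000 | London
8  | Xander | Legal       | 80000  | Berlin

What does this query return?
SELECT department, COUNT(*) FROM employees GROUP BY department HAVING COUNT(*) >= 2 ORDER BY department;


Groups with count >= 2:
  Engineering: 3 -> PASS
  Legal: 3 -> PASS
  Design: 1 -> filtered out
  Sales: 1 -> filtered out


2 groups:
Engineering, 3
Legal, 3


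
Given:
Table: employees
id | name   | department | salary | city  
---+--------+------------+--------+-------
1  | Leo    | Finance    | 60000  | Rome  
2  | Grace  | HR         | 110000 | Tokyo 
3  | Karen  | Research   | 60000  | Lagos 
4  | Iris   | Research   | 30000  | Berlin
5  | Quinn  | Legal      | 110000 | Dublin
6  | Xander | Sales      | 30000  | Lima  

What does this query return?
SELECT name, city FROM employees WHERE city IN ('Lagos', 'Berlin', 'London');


Filtering: city IN ('Lagos', 'Berlin', 'London')
Matching: 2 rows

2 rows:
Karen, Lagos
Iris, Berlin


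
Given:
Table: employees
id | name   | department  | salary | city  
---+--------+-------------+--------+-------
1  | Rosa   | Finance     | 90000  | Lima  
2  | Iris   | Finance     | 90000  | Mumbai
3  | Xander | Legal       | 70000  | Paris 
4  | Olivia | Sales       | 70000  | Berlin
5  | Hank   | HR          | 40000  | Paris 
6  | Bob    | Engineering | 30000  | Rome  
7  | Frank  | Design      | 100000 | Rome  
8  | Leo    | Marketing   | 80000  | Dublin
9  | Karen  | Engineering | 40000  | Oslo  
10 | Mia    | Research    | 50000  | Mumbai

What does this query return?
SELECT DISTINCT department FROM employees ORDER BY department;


All 'department' values (row order): Finance, Finance, Legal, Sales, HR, Engineering, Design, Marketing, Engineering, Research
Removing duplicates leaves 8 unique value(s).

8 values:
Design
Engineering
Finance
HR
Legal
Marketing
Research
Sales


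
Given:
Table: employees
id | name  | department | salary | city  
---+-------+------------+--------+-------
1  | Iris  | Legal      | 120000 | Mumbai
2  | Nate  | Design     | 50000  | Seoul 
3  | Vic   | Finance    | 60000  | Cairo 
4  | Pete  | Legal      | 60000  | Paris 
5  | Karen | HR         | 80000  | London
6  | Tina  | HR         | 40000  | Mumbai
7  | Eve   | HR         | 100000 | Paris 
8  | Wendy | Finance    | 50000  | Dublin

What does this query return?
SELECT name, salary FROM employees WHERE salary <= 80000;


Filtering: salary <= 80000
Matching: 6 rows

6 rows:
Nate, 50000
Vic, 60000
Pete, 60000
Karen, 80000
Tina, 40000
Wendy, 50000


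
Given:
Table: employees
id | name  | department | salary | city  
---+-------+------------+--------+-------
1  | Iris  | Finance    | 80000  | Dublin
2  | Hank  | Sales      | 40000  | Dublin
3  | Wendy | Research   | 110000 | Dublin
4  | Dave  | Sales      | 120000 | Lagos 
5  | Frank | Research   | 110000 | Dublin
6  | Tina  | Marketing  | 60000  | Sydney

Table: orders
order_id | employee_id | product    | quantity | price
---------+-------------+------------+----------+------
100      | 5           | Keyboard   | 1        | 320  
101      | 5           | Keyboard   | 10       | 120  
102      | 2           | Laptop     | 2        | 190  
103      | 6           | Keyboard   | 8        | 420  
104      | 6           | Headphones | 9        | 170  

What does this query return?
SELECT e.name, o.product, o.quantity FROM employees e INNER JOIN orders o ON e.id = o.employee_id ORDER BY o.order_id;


Joining employees.id = orders.employee_id:
  employee Frank (id=5) -> order Keyboard
  employee Frank (id=5) -> order Keyboard
  employee Hank (id=2) -> order Laptop
  employee Tina (id=6) -> order Keyboard
  employee Tina (id=6) -> order Headphones


5 rows:
Frank, Keyboard, 1
Frank, Keyboard, 10
Hank, Laptop, 2
Tina, Keyboard, 8
Tina, Headphones, 9
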